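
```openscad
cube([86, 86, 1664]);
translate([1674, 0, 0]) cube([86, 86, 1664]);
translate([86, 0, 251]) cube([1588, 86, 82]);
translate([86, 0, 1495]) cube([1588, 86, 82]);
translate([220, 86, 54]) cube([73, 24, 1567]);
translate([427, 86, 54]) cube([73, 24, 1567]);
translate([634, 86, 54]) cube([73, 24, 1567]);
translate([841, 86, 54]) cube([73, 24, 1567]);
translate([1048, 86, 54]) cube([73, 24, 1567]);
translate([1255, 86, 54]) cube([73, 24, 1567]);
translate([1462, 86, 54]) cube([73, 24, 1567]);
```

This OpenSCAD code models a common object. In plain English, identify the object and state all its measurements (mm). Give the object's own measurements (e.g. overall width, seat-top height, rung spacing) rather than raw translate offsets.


A fence section. Two 86×86 mm posts, 1664 mm tall, stand on the floor with a clear span of 1588 mm between their inner faces. Two horizontal rails of 86×82 mm section span the gap between the posts with their undersides at z = 251 mm and z = 1495 mm, flush with the posts' −y face. 7 pickets, each 73 mm wide, 24 mm thick and 1567 mm tall, are fixed to the +y face of the rails with their bottoms at z = 54 mm, spaced across the span with a 134 mm gap after the −x post and between neighbouring pickets, with 139 mm left before the +x post.


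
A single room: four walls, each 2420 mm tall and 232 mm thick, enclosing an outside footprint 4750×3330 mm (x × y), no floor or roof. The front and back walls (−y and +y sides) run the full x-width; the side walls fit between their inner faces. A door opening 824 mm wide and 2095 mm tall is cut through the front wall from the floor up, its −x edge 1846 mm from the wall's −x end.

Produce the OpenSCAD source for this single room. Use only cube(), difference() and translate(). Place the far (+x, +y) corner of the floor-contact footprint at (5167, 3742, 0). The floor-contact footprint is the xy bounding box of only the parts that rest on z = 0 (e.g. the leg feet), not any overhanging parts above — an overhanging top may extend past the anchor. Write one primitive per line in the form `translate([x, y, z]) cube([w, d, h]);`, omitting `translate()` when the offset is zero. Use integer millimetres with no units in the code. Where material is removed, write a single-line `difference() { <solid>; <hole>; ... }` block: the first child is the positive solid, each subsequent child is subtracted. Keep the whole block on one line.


difference() { translate([417, 412, 0]) cube([4750, 232, 2420]); translate([2263, 412, 0]) cube([824, 232, 2095]); }
translate([417, 3510, 0]) cube([4750, 232, 2420]);
translate([417, 644, 0]) cube([232, 2866, 2420]);
translate([4935, 644, 0]) cube([232, 2866, 2420]);


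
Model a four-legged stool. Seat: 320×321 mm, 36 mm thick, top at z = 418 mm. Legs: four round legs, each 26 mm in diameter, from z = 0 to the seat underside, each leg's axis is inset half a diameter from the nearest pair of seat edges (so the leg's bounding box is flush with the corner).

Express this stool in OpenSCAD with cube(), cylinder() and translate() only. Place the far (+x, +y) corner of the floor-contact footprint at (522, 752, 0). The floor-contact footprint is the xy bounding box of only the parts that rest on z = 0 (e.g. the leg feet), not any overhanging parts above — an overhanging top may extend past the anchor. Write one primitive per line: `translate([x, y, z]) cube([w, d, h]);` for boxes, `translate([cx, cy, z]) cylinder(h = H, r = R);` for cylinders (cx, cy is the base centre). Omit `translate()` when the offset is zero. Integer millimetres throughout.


translate([202, 431, 382]) cube([320, 321, 36]);
translate([215, 444, 0]) cylinder(h = 382, r = 13);
translate([509, 444, 0]) cylinder(h = 382, r = 13);
translate([215, 739, 0]) cylinder(h = 382, r = 13);
translate([509, 739, 0]) cylinder(h = 382, r = 13);


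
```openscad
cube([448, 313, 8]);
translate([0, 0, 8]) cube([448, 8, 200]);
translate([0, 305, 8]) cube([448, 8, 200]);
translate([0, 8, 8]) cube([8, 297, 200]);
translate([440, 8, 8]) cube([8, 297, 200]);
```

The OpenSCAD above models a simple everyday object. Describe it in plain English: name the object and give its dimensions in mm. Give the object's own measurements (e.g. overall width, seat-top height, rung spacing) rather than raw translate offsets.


An open-topped rectangular box: outside dimensions 448×313×208 mm, with a uniform wall and base thickness of 8 mm. The base is a full 448×313 slab on the floor; four walls sit on top of the base. The front and back walls (the −y and +y sides) span the full width; the two side walls fit between them.


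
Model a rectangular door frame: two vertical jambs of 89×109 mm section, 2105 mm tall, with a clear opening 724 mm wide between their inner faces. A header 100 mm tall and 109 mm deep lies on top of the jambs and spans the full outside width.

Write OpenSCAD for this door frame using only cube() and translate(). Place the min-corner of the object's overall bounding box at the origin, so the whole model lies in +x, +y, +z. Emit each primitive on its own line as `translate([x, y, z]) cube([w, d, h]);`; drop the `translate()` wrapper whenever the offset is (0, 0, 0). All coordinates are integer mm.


cube([89, 109, 2105]);
translate([813, 0, 0]) cube([89, 109, 2105]);
translate([0, 0, 2105]) cube([902, 109, 100]);


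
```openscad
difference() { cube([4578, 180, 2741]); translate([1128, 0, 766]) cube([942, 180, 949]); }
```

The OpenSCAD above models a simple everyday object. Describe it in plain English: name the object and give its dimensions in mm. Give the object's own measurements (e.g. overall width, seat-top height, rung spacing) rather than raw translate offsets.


A wall 4578 mm long (x), 180 mm thick (y), 2741 mm tall, with a rectangular window opening cut through it. The opening is 942 mm wide and 949 mm tall; its sill is at z = 766 mm and its near (−x) edge is 1128 mm from the wall's −x end. The opening passes through the full wall thickness.


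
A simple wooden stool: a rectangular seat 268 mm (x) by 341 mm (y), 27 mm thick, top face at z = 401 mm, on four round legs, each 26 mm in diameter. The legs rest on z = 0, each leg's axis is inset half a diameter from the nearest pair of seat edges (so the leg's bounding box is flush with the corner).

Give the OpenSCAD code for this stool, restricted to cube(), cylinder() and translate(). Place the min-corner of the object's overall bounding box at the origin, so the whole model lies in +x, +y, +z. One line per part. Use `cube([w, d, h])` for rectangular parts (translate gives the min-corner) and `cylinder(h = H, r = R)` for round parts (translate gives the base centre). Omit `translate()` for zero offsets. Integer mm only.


translate([0, 0, 374]) cube([268, 341, 27]);
translate([13, 13, 0]) cylinder(h = 374, r = 13);
translate([255, 13, 0]) cylinder(h = 374, r = 13);
translate([13, 328, 0]) cylinder(h = 374, r = 13);
translate([255, 328, 0]) cylinder(h = 374, r = 13);


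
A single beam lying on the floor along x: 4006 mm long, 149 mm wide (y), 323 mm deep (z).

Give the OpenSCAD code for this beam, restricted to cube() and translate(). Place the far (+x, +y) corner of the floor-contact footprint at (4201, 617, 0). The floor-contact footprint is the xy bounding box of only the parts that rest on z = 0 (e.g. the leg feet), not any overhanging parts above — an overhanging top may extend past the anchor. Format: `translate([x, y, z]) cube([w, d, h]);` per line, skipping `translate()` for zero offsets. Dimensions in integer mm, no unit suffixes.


translate([195, 468, 0]) cube([4006, 149, 323]);


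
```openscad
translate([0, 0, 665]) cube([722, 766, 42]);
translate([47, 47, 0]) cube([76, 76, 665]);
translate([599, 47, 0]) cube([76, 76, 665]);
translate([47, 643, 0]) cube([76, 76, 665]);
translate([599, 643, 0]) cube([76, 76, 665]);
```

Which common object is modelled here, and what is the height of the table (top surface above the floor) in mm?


A table. The table height is 707 mm.

A 722×766×42 slab sits at z = 665 on four 76 mm square posts — a table. The top surface is at 665 + 42 = 707 mm.


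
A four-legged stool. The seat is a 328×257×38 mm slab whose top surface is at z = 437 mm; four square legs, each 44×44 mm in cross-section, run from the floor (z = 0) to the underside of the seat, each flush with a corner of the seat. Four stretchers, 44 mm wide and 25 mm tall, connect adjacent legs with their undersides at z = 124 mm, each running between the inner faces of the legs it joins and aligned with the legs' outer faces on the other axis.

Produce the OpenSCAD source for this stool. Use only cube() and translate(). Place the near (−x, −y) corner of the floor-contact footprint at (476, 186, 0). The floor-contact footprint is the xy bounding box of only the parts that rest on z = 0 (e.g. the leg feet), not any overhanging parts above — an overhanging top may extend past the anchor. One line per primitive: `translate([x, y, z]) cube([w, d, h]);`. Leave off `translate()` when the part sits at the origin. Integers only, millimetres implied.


translate([476, 186, 399]) cube([328, 257, 38]);
translate([476, 186, 0]) cube([44, 44, 399]);
translate([760, 186, 0]) cube([44, 44, 399]);
translate([476, 399, 0]) cube([44, 44, 399]);
translate([760, 399, 0]) cube([44, 44, 399]);
translate([520, 186, 124]) cube([240, 44, 25]);
translate([520, 399, 124]) cube([240, 44, 25]);
translate([476, 230, 124]) cube([44, 169, 25]);
translate([760, 230, 124]) cube([44, 169, 25]);


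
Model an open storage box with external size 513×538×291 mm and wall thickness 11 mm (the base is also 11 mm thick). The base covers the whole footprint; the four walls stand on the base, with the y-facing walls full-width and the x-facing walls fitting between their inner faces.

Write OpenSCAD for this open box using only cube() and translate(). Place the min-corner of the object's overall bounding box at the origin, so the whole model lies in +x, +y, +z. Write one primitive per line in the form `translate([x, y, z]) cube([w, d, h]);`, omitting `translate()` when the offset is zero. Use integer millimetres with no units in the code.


cube([513, 538, 11]);
translate([0, 0, 11]) cube([513, 11, 280]);
translate([0, 527, 11]) cube([513, 11, 280]);
translate([0, 11, 11]) cube([11, 516, 280]);
translate([502, 11, 11]) cube([11, 516, 280]);


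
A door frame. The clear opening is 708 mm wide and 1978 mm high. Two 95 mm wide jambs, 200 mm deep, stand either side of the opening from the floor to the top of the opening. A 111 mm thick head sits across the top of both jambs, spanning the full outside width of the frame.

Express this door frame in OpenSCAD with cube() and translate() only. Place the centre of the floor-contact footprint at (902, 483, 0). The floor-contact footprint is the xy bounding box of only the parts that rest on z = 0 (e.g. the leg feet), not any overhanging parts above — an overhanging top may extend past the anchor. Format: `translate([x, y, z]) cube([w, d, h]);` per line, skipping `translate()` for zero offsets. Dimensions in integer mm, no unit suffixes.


translate([453, 383, 0]) cube([95, 200, 1978]);
translate([1256, 383, 0]) cube([95, 200, 1978]);
translate([453, 383, 1978]) cube([898, 200, 111]);


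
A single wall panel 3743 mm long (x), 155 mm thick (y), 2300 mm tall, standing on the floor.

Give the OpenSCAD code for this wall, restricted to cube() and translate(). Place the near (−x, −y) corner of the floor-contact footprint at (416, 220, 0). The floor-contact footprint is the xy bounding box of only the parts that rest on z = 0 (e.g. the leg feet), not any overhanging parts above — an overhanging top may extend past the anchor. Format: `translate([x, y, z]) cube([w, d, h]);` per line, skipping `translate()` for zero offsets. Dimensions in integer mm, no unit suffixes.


translate([416, 220, 0]) cube([3743, 155, 2300]);


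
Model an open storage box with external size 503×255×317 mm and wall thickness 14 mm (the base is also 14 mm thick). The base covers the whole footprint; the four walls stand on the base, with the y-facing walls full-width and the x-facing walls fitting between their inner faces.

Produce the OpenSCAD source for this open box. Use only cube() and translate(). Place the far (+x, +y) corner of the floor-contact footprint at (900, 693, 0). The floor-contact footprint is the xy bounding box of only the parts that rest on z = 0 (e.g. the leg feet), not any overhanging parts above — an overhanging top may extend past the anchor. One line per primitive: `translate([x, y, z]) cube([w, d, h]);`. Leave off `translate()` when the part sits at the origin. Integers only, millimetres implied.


translate([397, 438, 0]) cube([503, 255, 14]);
translate([397, 438, 14]) cube([503, 14, 303]);
translate([397, 679, 14]) cube([503, 14, 303]);
translate([397, 452, 14]) cube([14, 227, 303]);
translate([886, 452, 14]) cube([14, 227, 303]);


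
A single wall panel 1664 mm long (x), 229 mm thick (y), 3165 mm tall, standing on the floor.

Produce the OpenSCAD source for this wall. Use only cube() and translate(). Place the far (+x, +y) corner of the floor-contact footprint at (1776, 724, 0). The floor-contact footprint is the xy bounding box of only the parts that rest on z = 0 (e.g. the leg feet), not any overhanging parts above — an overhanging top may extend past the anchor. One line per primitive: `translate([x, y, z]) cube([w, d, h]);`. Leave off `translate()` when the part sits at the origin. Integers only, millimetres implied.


translate([112, 495, 0]) cube([1664, 229, 3165]);


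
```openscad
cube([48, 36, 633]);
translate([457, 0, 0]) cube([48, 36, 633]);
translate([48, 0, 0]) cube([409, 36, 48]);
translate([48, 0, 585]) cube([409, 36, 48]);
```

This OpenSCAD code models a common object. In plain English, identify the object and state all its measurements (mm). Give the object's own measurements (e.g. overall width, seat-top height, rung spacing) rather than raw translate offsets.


A rectangular picture frame lying in the x–z plane (depth along y). The opening is 409 mm wide (x) by 537 mm tall (z), surrounded by a border 48 mm wide on all four sides. The frame is 36 mm deep and is made of two full-height vertical stiles with two horizontal rails fitted between them.


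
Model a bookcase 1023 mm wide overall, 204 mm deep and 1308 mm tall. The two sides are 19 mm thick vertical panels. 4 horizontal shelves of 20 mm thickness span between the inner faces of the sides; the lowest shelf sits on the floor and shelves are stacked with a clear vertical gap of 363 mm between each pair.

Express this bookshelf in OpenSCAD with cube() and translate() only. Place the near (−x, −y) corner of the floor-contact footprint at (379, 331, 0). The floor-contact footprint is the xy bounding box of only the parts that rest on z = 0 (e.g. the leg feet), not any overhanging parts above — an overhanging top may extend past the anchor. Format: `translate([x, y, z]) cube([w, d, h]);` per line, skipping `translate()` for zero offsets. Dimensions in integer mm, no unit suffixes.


translate([379, 331, 0]) cube([19, 204, 1308]);
translate([1383, 331, 0]) cube([19, 204, 1308]);
translate([398, 331, 0]) cube([985, 204, 20]);
translate([398, 331, 383]) cube([985, 204, 20]);
translate([398, 331, 766]) cube([985, 204, 20]);
translate([398, 331, 1149]) cube([985, 204, 20]);


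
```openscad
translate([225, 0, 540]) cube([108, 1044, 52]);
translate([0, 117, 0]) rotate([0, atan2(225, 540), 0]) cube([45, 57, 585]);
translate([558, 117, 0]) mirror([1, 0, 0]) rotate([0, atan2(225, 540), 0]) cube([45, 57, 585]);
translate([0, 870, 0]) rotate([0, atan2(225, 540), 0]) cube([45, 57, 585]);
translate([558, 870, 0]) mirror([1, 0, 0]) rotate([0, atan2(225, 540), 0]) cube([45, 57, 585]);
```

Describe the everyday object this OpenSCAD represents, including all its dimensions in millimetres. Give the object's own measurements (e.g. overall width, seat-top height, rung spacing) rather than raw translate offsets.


A sawhorse. A 108×1044×52 mm beam (x, y, z) sits on two A-frame leg pairs. Each pair is two raked legs of 45×57 mm section (57 mm along y) splaying symmetrically in x. Each leg rises 540 mm vertically over 225 mm of horizontal reach and is 585 mm long along its own axis. Every leg's outer bottom edge rests on the floor and its outer top edge meets a bottom edge of the beam — the left legs (tilting toward +x) meet the beam's −x bottom edge, the right legs (their mirror images, tilting toward −x) meet its +x bottom edge — so the leg tops tuck under the beam, the beam's underside is 540 mm above the floor, and the feet are 558 mm apart outside-to-outside with the beam centred between them. The two leg pairs are set in 117 mm from either end of the beam.


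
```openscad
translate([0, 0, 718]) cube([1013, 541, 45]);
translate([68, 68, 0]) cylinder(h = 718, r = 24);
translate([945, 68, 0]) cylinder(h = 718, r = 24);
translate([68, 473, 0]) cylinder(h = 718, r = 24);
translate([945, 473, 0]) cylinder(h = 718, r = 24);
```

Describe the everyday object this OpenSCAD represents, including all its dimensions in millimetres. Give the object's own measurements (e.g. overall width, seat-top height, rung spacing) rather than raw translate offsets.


A rectangular dining table. The top is 1013×541×45 mm with its upper surface at z = 763 mm. It stands on four round legs of 48 mm diameter, each leg's bounding box inset 44 mm from the nearest pair of top edges, running from the floor to the underside of the top.


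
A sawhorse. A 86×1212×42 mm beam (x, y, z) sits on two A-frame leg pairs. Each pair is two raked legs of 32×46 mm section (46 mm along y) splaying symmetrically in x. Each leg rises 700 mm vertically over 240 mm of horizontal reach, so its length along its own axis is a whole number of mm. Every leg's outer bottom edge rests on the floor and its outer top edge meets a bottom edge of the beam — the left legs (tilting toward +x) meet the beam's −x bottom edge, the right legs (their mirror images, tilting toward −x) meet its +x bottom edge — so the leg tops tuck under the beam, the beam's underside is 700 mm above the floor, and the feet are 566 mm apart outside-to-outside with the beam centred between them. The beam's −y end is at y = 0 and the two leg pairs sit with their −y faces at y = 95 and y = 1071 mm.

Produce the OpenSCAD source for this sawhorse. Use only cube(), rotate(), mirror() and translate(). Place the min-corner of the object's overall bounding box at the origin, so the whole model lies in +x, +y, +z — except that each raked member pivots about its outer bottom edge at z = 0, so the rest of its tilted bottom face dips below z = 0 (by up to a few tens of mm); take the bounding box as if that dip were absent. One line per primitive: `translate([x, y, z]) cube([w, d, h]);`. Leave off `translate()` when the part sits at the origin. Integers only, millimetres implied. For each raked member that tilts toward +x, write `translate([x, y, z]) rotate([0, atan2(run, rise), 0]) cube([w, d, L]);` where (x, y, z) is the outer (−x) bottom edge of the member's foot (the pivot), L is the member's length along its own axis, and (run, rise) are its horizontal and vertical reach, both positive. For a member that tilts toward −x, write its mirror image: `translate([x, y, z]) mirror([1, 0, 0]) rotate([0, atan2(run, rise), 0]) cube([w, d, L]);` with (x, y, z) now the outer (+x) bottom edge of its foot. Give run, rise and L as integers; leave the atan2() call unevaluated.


translate([240, 0, 700]) cube([86, 1212, 42]);
translate([0, 95, 0]) rotate([0, atan2(240, 700), 0]) cube([32, 46, 740]);
translate([566, 95, 0]) mirror([1, 0, 0]) rotate([0, atan2(240, 700), 0]) cube([32, 46, 740]);
translate([0, 1071, 0]) rotate([0, atan2(240, 700), 0]) cube([32, 46, 740]);
translate([566, 1071, 0]) mirror([1, 0, 0]) rotate([0, atan2(240, 700), 0]) cube([32, 46, 740]);


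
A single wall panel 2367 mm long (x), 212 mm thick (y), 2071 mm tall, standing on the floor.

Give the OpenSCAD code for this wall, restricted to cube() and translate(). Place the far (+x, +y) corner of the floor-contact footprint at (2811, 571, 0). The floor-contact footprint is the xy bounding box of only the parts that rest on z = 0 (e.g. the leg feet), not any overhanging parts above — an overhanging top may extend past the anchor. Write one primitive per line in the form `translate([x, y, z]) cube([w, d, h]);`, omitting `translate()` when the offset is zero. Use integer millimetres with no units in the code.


translate([444, 359, 0]) cube([2367, 212, 2071]);


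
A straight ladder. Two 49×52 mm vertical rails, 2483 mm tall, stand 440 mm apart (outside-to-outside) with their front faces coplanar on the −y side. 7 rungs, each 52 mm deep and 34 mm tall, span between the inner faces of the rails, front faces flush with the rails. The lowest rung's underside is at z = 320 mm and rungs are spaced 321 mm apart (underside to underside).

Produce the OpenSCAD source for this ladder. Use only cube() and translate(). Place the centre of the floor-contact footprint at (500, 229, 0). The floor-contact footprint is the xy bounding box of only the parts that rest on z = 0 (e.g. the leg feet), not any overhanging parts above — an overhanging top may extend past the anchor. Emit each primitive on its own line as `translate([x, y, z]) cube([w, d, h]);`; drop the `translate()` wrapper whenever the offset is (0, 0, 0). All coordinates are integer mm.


// rung span = 440 - 2*49 = 342
// rung[k] z = 320 + k*321
translate([280, 203, 0]) cube([49, 52, 2483]);
translate([671, 203, 0]) cube([49, 52, 2483]);
translate([329, 203, 320]) cube([342, 52, 34]);
translate([329, 203, 641]) cube([342, 52, 34]);
translate([329, 203, 962]) cube([342, 52, 34]);
translate([329, 203, 1283]) cube([342, 52, 34]);
translate([329, 203, 1604]) cube([342, 52, 34]);
translate([329, 203, 1925]) cube([342, 52, 34]);
translate([329, 203, 2246]) cube([342, 52, 34]);


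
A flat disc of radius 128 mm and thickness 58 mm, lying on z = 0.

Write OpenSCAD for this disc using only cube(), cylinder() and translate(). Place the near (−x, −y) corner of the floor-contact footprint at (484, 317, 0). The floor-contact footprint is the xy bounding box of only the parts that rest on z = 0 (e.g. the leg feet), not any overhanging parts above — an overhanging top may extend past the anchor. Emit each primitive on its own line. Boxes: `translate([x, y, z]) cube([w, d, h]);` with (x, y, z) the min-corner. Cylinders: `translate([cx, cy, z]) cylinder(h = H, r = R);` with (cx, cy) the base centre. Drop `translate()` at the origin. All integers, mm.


translate([612, 445, 0]) cylinder(h = 58, r = 128);


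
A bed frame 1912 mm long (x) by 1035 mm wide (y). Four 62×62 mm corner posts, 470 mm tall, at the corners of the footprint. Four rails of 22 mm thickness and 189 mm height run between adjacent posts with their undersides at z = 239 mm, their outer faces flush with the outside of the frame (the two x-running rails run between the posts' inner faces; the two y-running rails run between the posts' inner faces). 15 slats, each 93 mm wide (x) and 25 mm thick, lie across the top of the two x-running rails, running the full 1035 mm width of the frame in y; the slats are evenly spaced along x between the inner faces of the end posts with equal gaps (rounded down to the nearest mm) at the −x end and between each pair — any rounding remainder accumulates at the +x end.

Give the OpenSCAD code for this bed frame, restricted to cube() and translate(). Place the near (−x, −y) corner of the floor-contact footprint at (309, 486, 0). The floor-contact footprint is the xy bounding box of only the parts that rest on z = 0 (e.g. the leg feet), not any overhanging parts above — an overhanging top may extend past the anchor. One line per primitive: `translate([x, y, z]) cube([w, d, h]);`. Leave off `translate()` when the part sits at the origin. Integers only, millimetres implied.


translate([309, 486, 0]) cube([62, 62, 470]);
translate([309, 1459, 0]) cube([62, 62, 470]);
translate([2159, 486, 0]) cube([62, 62, 470]);
translate([2159, 1459, 0]) cube([62, 62, 470]);
translate([371, 486, 239]) cube([1788, 22, 189]);
translate([371, 1499, 239]) cube([1788, 22, 189]);
translate([309, 548, 239]) cube([22, 911, 189]);
translate([2199, 548, 239]) cube([22, 911, 189]);
translate([395, 486, 428]) cube([93, 1035, 25]);
translate([512, 486, 428]) cube([93, 1035, 25]);
translate([629, 486, 428]) cube([93, 1035, 25]);
translate([746, 486, 428]) cube([93, 1035, 25]);
translate([863, 486, 428]) cube([93, 1035, 25]);
translate([980, 486, 428]) cube([93, 1035, 25]);
translate([1097, 486, 428]) cube([93, 1035, 25]);
translate([1214, 486, 428]) cube([93, 1035, 25]);
translate([1331, 486, 428]) cube([93, 1035, 25]);
translate([1448, 486, 428]) cube([93, 1035, 25]);
translate([1565, 486, 428]) cube([93, 1035, 25]);
translate([1682, 486, 428]) cube([93, 1035, 25]);
translate([1799, 486, 428]) cube([93, 1035, 25]);
translate([1916, 486, 428]) cube([93, 1035, 25]);
translate([2033, 486, 428]) cube([93, 1035, 25]);


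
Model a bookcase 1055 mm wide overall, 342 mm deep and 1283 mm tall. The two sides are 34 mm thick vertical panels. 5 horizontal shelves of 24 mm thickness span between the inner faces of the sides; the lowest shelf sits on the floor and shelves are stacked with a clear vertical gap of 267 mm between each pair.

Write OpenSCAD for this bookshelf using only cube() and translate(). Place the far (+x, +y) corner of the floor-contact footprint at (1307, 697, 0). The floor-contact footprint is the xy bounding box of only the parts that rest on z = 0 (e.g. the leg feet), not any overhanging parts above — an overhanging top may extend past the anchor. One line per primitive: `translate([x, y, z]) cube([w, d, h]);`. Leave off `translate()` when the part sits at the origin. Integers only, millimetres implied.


translate([252, 355, 0]) cube([34, 342, 1283]);
translate([1273, 355, 0]) cube([34, 342, 1283]);
translate([286, 355, 0]) cube([987, 342, 24]);
translate([286, 355, 291]) cube([987, 342, 24]);
translate([286, 355, 582]) cube([987, 342, 24]);
translate([286, 355, 873]) cube([987, 342, 24]);
translate([286, 355, 1164]) cube([987, 342, 24]);


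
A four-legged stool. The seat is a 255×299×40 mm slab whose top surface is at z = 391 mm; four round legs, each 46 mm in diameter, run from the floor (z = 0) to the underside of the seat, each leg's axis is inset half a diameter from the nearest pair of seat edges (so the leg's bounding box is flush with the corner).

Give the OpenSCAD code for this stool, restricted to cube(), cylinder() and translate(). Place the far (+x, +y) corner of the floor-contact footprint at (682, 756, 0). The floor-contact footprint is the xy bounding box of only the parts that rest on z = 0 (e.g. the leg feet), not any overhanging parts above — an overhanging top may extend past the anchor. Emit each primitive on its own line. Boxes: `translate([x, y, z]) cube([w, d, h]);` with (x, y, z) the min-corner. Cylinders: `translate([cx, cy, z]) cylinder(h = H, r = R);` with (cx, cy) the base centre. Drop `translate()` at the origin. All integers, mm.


// leg_h = 391 - 40 = 351
translate([427, 457, 351]) cube([255, 299, 40]);
translate([450, 480, 0]) cylinder(h = 351, r = 23);
translate([659, 480, 0]) cylinder(h = 351, r = 23);
translate([450, 733, 0]) cylinder(h = 351, r = 23);
translate([659, 733, 0]) cylinder(h = 351, r = 23);


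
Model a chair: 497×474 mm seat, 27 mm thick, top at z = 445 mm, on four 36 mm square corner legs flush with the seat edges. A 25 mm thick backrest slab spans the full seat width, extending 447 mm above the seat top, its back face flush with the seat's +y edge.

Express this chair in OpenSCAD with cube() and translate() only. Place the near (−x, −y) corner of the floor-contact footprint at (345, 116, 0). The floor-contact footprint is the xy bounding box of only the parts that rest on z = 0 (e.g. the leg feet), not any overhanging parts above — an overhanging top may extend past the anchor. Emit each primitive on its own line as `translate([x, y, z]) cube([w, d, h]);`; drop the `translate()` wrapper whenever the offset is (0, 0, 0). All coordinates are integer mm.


translate([345, 116, 418]) cube([497, 474, 27]);
translate([345, 116, 0]) cube([36, 36, 418]);
translate([806, 116, 0]) cube([36, 36, 418]);
translate([345, 554, 0]) cube([36, 36, 418]);
translate([806, 554, 0]) cube([36, 36, 418]);
translate([345, 565, 445]) cube([497, 25, 447]);


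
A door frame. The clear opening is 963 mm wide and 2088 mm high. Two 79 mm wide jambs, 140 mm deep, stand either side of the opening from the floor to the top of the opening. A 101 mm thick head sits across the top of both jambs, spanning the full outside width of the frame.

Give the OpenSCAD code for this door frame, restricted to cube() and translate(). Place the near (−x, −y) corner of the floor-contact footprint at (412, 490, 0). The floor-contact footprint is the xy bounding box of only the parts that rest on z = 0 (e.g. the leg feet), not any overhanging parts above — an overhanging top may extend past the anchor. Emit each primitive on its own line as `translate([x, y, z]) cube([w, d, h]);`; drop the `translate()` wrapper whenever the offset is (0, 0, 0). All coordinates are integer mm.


translate([412, 490, 0]) cube([79, 140, 2088]);
translate([1454, 490, 0]) cube([79, 140, 2088]);
translate([412, 490, 2088]) cube([1121, 140, 101]);


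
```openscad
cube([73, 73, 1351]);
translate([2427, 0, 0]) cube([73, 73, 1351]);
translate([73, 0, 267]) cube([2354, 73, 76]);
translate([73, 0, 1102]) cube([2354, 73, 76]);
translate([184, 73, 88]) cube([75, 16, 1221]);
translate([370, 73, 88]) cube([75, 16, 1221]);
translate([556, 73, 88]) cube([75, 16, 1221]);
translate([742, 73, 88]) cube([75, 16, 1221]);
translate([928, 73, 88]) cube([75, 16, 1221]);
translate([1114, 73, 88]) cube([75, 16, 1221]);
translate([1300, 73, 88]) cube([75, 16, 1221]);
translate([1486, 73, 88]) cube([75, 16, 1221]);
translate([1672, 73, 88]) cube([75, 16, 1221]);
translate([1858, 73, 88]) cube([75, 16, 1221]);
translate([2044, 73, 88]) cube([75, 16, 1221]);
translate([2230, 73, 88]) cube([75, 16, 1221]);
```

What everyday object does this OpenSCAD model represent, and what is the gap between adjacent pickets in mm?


A fence section. The picket gap is 111 mm.

Two posts, two rails, 12 pickets — a fence section. Span 2354 mm holds 12 pickets of 75 mm with 13 equal gaps: ⌊(2354 − 12·75) / 13⌋ = 111 mm.


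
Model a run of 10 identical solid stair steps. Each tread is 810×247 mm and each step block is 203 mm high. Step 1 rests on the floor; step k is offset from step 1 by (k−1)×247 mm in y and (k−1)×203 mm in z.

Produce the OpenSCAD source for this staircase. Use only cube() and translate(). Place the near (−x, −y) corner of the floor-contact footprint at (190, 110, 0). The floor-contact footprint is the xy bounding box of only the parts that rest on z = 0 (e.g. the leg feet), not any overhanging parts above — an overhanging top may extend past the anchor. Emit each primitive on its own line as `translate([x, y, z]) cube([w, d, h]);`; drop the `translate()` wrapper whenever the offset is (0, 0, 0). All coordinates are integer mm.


translate([190, 110, 0]) cube([810, 247, 203]);
translate([190, 357, 203]) cube([810, 247, 203]);
translate([190, 604, 406]) cube([810, 247, 203]);
translate([190, 851, 609]) cube([810, 247, 203]);
translate([190, 1098, 812]) cube([810, 247, 203]);
translate([190, 1345, 1015]) cube([810, 247, 203]);
translate([190, 1592, 1218]) cube([810, 247, 203]);
translate([190, 1839, 1421]) cube([810, 247, 203]);
translate([190, 2086, 1624]) cube([810, 247, 203]);
translate([190, 2333, 1827]) cube([810, 247, 203]);


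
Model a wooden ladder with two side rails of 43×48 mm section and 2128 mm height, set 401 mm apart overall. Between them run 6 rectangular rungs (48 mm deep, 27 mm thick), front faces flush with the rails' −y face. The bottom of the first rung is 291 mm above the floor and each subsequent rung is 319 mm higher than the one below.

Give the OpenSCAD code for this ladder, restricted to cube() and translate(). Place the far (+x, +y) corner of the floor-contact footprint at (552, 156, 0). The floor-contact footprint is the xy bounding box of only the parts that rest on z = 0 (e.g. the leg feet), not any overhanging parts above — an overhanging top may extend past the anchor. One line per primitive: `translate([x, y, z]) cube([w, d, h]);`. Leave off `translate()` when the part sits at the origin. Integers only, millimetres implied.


translate([151, 108, 0]) cube([43, 48, 2128]);
translate([509, 108, 0]) cube([43, 48, 2128]);
translate([194, 108, 291]) cube([315, 48, 27]);
translate([194, 108, 610]) cube([315, 48, 27]);
translate([194, 108, 929]) cube([315, 48, 27]);
translate([194, 108, 1248]) cube([315, 48, 27]);
translate([194, 108, 1567]) cube([315, 48, 27]);
translate([194, 108, 1886]) cube([315, 48, 27]);


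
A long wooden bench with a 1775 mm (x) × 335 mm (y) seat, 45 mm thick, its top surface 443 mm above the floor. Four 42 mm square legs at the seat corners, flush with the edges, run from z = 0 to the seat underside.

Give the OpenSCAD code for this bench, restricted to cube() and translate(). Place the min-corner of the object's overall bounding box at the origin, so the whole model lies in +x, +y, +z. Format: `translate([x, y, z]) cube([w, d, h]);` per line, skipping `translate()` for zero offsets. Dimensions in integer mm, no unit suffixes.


translate([0, 0, 398]) cube([1775, 335, 45]);
cube([42, 42, 398]);
translate([0, 293, 0]) cube([42, 42, 398]);
translate([1733, 0, 0]) cube([42, 42, 398]);
translate([1733, 293, 0]) cube([42, 42, 398]);


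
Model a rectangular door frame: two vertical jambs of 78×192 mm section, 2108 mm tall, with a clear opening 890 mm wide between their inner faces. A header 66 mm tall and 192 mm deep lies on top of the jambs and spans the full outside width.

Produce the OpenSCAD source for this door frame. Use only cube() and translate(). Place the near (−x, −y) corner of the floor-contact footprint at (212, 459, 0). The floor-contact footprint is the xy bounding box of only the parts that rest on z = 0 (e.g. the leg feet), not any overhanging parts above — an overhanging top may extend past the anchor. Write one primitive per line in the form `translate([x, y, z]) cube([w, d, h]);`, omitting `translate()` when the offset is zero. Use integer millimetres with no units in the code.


translate([212, 459, 0]) cube([78, 192, 2108]);
translate([1180, 459, 0]) cube([78, 192, 2108]);
translate([212, 459, 2108]) cube([1046, 192, 66]);


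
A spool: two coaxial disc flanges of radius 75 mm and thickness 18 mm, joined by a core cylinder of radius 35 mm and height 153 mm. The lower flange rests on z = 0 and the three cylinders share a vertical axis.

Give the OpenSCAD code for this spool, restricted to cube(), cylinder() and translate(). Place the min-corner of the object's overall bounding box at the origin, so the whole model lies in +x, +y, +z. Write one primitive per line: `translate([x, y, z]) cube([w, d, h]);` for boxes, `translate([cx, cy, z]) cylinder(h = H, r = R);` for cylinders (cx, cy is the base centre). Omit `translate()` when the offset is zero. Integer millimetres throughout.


translate([75, 75, 0]) cylinder(h = 18, r = 75);
translate([75, 75, 18]) cylinder(h = 153, r = 35);
translate([75, 75, 171]) cylinder(h = 18, r = 75);


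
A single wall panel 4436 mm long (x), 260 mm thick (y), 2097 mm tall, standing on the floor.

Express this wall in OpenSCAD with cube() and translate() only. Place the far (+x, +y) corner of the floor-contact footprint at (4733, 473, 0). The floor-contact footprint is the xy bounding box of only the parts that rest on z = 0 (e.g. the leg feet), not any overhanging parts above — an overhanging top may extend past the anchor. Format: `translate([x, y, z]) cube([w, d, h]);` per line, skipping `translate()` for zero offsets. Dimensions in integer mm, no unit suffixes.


translate([297, 213, 0]) cube([4436, 260, 2097]);


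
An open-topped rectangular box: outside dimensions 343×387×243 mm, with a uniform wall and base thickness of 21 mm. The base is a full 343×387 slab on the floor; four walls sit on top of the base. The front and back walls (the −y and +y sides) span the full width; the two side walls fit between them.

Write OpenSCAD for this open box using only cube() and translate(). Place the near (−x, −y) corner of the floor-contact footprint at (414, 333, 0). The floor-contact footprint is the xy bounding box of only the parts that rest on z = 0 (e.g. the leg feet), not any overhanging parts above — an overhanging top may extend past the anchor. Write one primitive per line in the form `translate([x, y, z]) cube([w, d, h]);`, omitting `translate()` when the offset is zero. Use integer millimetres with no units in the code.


translate([414, 333, 0]) cube([343, 387, 21]);
translate([414, 333, 21]) cube([343, 21, 222]);
translate([414, 699, 21]) cube([343, 21, 222]);
translate([414, 354, 21]) cube([21, 345, 222]);
translate([736, 354, 21]) cube([21, 345, 222]);


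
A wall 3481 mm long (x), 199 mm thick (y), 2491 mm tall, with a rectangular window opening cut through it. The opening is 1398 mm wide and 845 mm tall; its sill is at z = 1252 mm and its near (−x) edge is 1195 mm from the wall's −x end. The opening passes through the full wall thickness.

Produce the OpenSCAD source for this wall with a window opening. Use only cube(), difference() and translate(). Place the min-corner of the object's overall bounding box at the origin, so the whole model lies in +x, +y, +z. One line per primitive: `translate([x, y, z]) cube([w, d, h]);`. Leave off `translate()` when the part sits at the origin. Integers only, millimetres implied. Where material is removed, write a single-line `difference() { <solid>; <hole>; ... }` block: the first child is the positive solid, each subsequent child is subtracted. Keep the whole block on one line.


difference() { cube([3481, 199, 2491]); translate([1195, 0, 1252]) cube([1398, 199, 845]); }


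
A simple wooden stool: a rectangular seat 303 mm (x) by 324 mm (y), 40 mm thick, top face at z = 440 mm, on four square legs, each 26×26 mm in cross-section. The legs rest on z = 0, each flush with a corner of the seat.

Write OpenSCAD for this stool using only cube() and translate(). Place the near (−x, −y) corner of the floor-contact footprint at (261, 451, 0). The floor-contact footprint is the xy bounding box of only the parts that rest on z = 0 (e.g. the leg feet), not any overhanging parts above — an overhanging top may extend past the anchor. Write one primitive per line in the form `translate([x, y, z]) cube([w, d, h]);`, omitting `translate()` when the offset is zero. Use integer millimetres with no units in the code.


translate([261, 451, 400]) cube([303, 324, 40]);
translate([261, 451, 0]) cube([26, 26, 400]);
translate([538, 451, 0]) cube([26, 26, 400]);
translate([261, 749, 0]) cube([26, 26, 400]);
translate([538, 749, 0]) cube([26, 26, 400]);


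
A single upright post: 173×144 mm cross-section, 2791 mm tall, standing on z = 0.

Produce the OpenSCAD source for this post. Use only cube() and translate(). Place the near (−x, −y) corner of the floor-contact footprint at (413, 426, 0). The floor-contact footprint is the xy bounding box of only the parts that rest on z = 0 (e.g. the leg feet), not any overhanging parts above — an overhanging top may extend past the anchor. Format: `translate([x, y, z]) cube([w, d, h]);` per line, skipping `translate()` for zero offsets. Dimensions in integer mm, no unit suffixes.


translate([413, 426, 0]) cube([173, 144, 2791]);


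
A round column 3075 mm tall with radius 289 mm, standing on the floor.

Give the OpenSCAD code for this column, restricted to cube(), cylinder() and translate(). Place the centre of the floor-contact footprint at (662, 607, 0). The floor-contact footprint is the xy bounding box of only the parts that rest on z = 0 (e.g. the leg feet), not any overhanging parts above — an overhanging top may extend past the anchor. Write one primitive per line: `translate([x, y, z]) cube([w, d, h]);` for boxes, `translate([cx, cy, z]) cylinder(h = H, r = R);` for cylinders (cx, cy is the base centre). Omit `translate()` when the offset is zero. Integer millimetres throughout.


translate([662, 607, 0]) cylinder(h = 3075, r = 289);
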